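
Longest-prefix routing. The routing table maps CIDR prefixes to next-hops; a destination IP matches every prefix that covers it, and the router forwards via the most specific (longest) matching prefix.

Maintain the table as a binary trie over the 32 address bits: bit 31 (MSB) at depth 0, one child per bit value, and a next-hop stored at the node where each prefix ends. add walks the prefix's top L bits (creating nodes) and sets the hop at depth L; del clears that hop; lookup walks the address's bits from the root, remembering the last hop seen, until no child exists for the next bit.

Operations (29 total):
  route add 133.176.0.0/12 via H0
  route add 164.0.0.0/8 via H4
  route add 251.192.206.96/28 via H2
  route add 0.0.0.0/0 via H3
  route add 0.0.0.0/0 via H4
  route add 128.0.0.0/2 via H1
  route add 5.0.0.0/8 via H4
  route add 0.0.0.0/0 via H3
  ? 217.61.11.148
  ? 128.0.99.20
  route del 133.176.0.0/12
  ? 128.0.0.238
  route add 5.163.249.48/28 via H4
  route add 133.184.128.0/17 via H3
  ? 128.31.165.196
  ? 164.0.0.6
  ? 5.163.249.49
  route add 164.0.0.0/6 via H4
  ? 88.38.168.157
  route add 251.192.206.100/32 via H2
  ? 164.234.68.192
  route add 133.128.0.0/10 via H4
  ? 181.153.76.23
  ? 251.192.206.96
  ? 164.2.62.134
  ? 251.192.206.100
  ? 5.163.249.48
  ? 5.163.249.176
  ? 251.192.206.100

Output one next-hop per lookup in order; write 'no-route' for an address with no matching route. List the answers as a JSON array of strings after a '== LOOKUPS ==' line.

Process each operation:
  add 133.176.0.0/12 -> H0 at depth 12
  add 164.0.0.0/8 -> H4 at depth 8
  add 251.192.206.96/28 -> H2 at depth 28
  add 0.0.0.0/0 -> H3 at depth 0
  add 0.0.0.0/0 -> H4 at depth 0
  add 128.0.0.0/2 -> H1 at depth 2
  add 5.0.0.0/8 -> H4 at depth 8
  add 0.0.0.0/0 -> H3 at depth 0
  lookup 217.61.11.148: bits 11 walk d0:H3→d1:-→d2:- -> H3
  lookup 128.0.99.20: bits 10000 walk d0:H3→d1:-→d2:H1→d3:-→d4:-→d5:- -> H1
  del 133.176.0.0/12 (clear depth 12)
  lookup 128.0.0.238: bits 10000 walk d0:H3→d1:-→d2:H1→d3:-→d4:-→d5:- -> H1
  add 5.163.249.48/28 -> H4 at depth 28
  add 133.184.128.0/17 -> H3 at depth 17
  lookup 128.31.165.196: bits 10000 walk d0:H3→d1:-→d2:H1→d3:-→d4:-→d5:- -> H1
  lookup 164.0.0.6: bits 10100100 walk d0:H3→d1:-→d2:H1→d3:-→d4:-→d5:-→d6:-→d7:-→d8:H4 -> H4
  lookup 5.163.249.49: bits 0000010110100011111110010011 walk d0:H3→d1:-→d2:-→d3:-→d4:-→d5:-→d6:-→d7:-→d8:H4→d9:-→d10:-→d11:-→d12:-→d13:-→d14:-→d15:-→d16:-→d17:-→d18:-→d19:-→d20:-→d21:-→d22:-→d23:-→d24:-→d25:-→d26:-→d27:-→d28:H4 -> H4
  add 164.0.0.0/6 -> H4 at depth 6
  lookup 88.38.168.157: bits 0 walk d0:H3→d1:- -> H3
  add 251.192.206.100/32 -> H2 at depth 32
  lookup 164.234.68.192: bits 10100100 walk d0:H3→d1:-→d2:H1→d3:-→d4:-→d5:-→d6:H4→d7:-→d8:H4 -> H4
  add 133.128.0.0/10 -> H4 at depth 10
  lookup 181.153.76.23: bits 101 walk d0:H3→d1:-→d2:H1→d3:- -> H1
  lookup 251.192.206.96: bits 11111011110000001100111001100 walk d0:H3→d1:-→d2:-→d3:-→d4:-→d5:-→d6:-→d7:-→d8:-→d9:-→d10:-→d11:-→d12:-→d13:-→d14:-→d15:-→d16:-→d17:-→d18:-→d19:-→d20:-→d21:-→d22:-→d23:-→d24:-→d25:-→d26:-→d27:-→d28:H2→d29:- -> H2
  lookup 164.2.62.134: bits 10100100 walk d0:H3→d1:-→d2:H1→d3:-→d4:-→d5:-→d6:H4→d7:-→d8:H4 -> H4
  lookup 251.192.206.100: bits 11111011110000001100111001100100 walk d0:H3→d1:-→d2:-→d3:-→d4:-→d5:-→d6:-→d7:-→d8:-→d9:-→d10:-→d11:-→d12:-→d13:-→d14:-→d15:-→d16:-→d17:-→d18:-→d19:-→d20:-→d21:-→d22:-→d23:-→d24:-→d25:-→d26:-→d27:-→d28:H2→d29:-→d30:-→d31:-→d32:H2 -> H2
  lookup 5.163.249.48: bits 0000010110100011111110010011 walk d0:H3→d1:-→d2:-→d3:-→d4:-→d5:-→d6:-→d7:-→d8:H4→d9:-→d10:-→d11:-→d12:-→d13:-→d14:-→d15:-→d16:-→d17:-→d18:-→d19:-→d20:-→d21:-→d22:-→d23:-→d24:-→d25:-→d26:-→d27:-→d28:H4 -> H4
  lookup 5.163.249.176: bits 000001011010001111111001 walk d0:H3→d1:-→d2:-→d3:-→d4:-→d5:-→d6:-→d7:-→d8:H4→d9:-→d10:-→d11:-→d12:-→d13:-→d14:-→d15:-→d16:-→d17:-→d18:-→d19:-→d20:-→d21:-→d22:-→d23:-→d24:- -> H4
  lookup 251.192.206.100: bits 11111011110000001100111001100100 walk d0:H3→d1:-→d2:-→d3:-→d4:-→d5:-→d6:-→d7:-→d8:-→d9:-→d10:-→d11:-→d12:-→d13:-→d14:-→d15:-→d16:-→d17:-→d18:-→d19:-→d20:-→d21:-→d22:-→d23:-→d24:-→d25:-→d26:-→d27:-→d28:H2→d29:-→d30:-→d31:-→d32:H2 -> H2

== LOOKUPS ==
["H3","H1","H1","H1","H4","H4","H3","H4","H1","H2","H4","H2","H4","H4","H2"]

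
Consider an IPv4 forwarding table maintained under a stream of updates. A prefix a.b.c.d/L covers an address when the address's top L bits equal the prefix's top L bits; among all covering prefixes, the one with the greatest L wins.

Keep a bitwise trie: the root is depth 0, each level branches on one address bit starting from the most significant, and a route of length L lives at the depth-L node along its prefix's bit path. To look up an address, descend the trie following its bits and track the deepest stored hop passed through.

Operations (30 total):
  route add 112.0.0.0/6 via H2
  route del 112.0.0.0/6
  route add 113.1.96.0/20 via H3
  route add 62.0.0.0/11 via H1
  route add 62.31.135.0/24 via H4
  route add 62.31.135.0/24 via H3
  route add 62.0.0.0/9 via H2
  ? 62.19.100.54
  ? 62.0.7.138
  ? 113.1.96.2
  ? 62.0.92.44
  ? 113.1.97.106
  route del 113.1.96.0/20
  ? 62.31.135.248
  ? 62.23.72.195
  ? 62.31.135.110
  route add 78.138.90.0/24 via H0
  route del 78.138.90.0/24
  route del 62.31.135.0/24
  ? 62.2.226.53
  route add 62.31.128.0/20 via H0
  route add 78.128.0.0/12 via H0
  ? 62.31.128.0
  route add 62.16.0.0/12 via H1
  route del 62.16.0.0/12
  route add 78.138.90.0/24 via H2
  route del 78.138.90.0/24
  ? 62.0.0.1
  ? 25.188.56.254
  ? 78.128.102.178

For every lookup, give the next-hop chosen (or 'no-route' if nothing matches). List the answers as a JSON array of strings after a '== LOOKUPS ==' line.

Trace:
  + 112.0.0.0/6 (H2) depth=6
  del 112.0.0.0/6 (clear depth 6)
  + 113.1.96.0/20 (H3) depth=20
  + 62.0.0.0/11 (H1) depth=11
  + 62.31.135.0/24 (H4) depth=24
  + 62.31.135.0/24 (H3) depth=24
  + 62.0.0.0/9 (H2) depth=9
  lookup 62.19.100.54: bits 001111100001 walk d0:-→d1:-→d2:-→d3:-→d4:-→d5:-→d6:-→d7:-→d8:-→d9:H2→d10:-→d11:H1→d12:- -> H1
  lookup 62.0.7.138: bits 00111110000 walk d0:-→d1:-→d2:-→d3:-→d4:-→d5:-→d6:-→d7:-→d8:-→d9:H2→d10:-→d11:H1 -> H1
  lookup 113.1.96.2: bits 01110001000000010110 walk d0:-→d1:-→d2:-→d3:-→d4:-→d5:-→d6:-→d7:-→d8:-→d9:-→d10:-→d11:-→d12:-→d13:-→d14:-→d15:-→d16:-→d17:-→d18:-→d19:-→d20:H3 -> H3
  lookup 62.0.92.44: bits 00111110000 walk d0:-→d1:-→d2:-→d3:-→d4:-→d5:-→d6:-→d7:-→d8:-→d9:H2→d10:-→d11:H1 -> H1
  lookup 113.1.97.106: bits 01110001000000010110 walk d0:-→d1:-→d2:-→d3:-→d4:-→d5:-→d6:-→d7:-→d8:-→d9:-→d10:-→d11:-→d12:-→d13:-→d14:-→d15:-→d16:-→d17:-→d18:-→d19:-→d20:H3 -> H3
  del 113.1.96.0/20 (clear depth 20)
  lookup 62.31.135.248: bits 001111100001111110000111 walk d0:-→d1:-→d2:-→d3:-→d4:-→d5:-→d6:-→d7:-→d8:-→d9:H2→d10:-→d11:H1→d12:-→d13:-→d14:-→d15:-→d16:-→d17:-→d18:-→d19:-→d20:-→d21:-→d22:-→d23:-→d24:H3 -> H3
  lookup 62.23.72.195: bits 001111100001 walk d0:-→d1:-→d2:-→d3:-→d4:-→d5:-→d6:-→d7:-→d8:-→d9:H2→d10:-→d11:H1→d12:- -> H1
  lookup 62.31.135.110: bits 001111100001111110000111 walk d0:-→d1:-→d2:-→d3:-→d4:-→d5:-→d6:-→d7:-→d8:-→d9:H2→d10:-→d11:H1→d12:-→d13:-→d14:-→d15:-→d16:-→d17:-→d18:-→d19:-→d20:-→d21:-→d22:-→d23:-→d24:H3 -> H3
  + 78.138.90.0/24 (H0) depth=24
  del 78.138.90.0/24 (clear depth 24)
  del 62.31.135.0/24 (clear depth 24)
  lookup 62.2.226.53: bits 00111110000 walk d0:-→d1:-→d2:-→d3:-→d4:-→d5:-→d6:-→d7:-→d8:-→d9:H2→d10:-→d11:H1 -> H1
  + 62.31.128.0/20 (H0) depth=20
  + 78.128.0.0/12 (H0) depth=12
  lookup 62.31.128.0: bits 001111100001111110000 walk d0:-→d1:-→d2:-→d3:-→d4:-→d5:-→d6:-→d7:-→d8:-→d9:H2→d10:-→d11:H1→d12:-→d13:-→d14:-→d15:-→d16:-→d17:-→d18:-→d19:-→d20:H0→d21:- -> H0
  + 62.16.0.0/12 (H1) depth=12
  del 62.16.0.0/12 (clear depth 12)
  + 78.138.90.0/24 (H2) depth=24
  del 78.138.90.0/24 (clear depth 24)
  lookup 62.0.0.1: bits 00111110000 walk d0:-→d1:-→d2:-→d3:-→d4:-→d5:-→d6:-→d7:-→d8:-→d9:H2→d10:-→d11:H1 -> H1
  lookup 25.188.56.254: bits 00 walk d0:-→d1:-→d2:- -> no-route
  lookup 78.128.102.178: bits 010011101000 walk d0:-→d1:-→d2:-→d3:-→d4:-→d5:-→d6:-→d7:-→d8:-→d9:-→d10:-→d11:-→d12:H0 -> H0

== LOOKUPS ==
["H1","H1","H3","H1","H3","H3","H1","H3","H1","H0","H1","no-route","H0"]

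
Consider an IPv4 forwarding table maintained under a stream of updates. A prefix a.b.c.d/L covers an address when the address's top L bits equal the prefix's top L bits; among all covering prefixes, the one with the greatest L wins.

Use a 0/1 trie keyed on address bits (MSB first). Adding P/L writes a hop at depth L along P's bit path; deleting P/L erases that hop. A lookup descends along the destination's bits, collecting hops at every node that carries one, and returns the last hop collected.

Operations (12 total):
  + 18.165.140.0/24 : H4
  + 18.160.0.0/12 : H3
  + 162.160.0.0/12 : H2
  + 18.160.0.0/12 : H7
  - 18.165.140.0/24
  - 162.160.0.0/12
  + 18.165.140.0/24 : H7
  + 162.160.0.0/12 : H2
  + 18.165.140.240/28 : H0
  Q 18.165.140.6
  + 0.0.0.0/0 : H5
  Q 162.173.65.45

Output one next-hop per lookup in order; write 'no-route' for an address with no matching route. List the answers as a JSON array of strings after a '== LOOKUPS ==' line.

Apply in order:
  + 18.165.140.0/24 (H4) depth=24
  + 18.160.0.0/12 (H3) depth=12
  + 162.160.0.0/12 (H2) depth=12
  + 18.160.0.0/12 (H7) depth=12
  del 18.165.140.0/24 (clear depth 24)
  del 162.160.0.0/12 (clear depth 12)
  + 18.165.140.0/24 (H7) depth=24
  + 162.160.0.0/12 (H2) depth=12
  + 18.165.140.240/28 (H0) depth=28
  ? 18.165.140.6  path d0:-→d1:-→d2:-→d3:-→d4:-→d5:-→d6:-→d7:-→d8:-→d9:-→d10:-→d11:-→d12:H7→d13:-→d14:-→d15:-→d16:-→d17:-→d18:-→d19:-→d20:-→d21:-→d22:-→d23:-→d24:H7  best=H7
  + 0.0.0.0/0 (H5) depth=0
  ? 162.173.65.45  path d0:H5→d1:-→d2:-→d3:-→d4:-→d5:-→d6:-→d7:-→d8:-→d9:-→d10:-→d11:-→d12:H2  best=H2

== LOOKUPS ==
["H7","H2"]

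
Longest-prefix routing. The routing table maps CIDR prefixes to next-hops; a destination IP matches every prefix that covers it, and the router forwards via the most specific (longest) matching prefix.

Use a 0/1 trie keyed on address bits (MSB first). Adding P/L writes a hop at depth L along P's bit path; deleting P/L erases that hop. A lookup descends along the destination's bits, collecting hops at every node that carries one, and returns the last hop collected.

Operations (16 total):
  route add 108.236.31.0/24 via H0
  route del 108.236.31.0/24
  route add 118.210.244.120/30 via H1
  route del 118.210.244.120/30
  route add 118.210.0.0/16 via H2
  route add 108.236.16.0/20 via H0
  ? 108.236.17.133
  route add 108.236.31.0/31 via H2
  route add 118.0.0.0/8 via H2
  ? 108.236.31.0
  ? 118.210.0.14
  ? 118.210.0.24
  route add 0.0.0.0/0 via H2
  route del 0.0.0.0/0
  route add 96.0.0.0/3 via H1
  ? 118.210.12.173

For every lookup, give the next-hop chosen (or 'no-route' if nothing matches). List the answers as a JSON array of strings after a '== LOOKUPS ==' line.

Apply in order:
  add 108.236.31.0/24 -> H0 at depth 24
  - 108.236.31.0/24 clear@24
  add 118.210.244.120/30 -> H1 at depth 30
  - 118.210.244.120/30 clear@30
  add 118.210.0.0/16 -> H2 at depth 16
  add 108.236.16.0/20 -> H0 at depth 20
  Q 108.236.17.133: descend 01101100111011000001 ; hops seen [H0] ; pick H0
  add 108.236.31.0/31 -> H2 at depth 31
  add 118.0.0.0/8 -> H2 at depth 8
  Q 108.236.31.0: descend 0110110011101100000111110000000 ; hops seen [H0,H2] ; pick H2
  Q 118.210.0.14: descend 0111011011010010 ; hops seen [H2,H2] ; pick H2
  Q 118.210.0.24: descend 0111011011010010 ; hops seen [H2,H2] ; pick H2
  add 0.0.0.0/0 -> H2 at depth 0
  - 0.0.0.0/0 clear@0
  add 96.0.0.0/3 -> H1 at depth 3
  Q 118.210.12.173: descend 0111011011010010 ; hops seen [H1,H2,H2] ; pick H2

== LOOKUPS ==
["H0","H2","H2","H2","H2"]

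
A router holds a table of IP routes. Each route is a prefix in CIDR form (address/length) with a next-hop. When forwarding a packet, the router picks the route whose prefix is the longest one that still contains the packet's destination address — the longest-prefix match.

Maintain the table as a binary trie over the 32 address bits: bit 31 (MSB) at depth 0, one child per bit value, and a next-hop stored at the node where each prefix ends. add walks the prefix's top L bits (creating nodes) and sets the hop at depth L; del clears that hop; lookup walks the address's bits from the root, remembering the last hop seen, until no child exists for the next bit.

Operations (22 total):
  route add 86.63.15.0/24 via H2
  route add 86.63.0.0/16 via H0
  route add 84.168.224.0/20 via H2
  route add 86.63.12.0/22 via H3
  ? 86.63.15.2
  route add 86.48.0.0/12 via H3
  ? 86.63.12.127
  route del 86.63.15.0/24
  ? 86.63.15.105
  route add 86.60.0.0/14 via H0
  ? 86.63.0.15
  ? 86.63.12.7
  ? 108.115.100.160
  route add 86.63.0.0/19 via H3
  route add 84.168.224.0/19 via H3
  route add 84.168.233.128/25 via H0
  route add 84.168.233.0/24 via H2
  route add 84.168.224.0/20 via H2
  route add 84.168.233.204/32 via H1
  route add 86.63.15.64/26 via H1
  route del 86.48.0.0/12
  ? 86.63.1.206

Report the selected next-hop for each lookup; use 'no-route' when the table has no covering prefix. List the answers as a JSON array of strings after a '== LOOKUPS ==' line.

Trace:
  add 86.63.15.0/24 -> H2 at depth 24
  add 86.63.0.0/16 -> H0 at depth 16
  add 84.168.224.0/20 -> H2 at depth 20
  add 86.63.12.0/22 -> H3 at depth 22
  ? 86.63.15.2  path d0:-→d1:-→d2:-→d3:-→d4:-→d5:-→d6:-→d7:-→d8:-→d9:-→d10:-→d11:-→d12:-→d13:-→d14:-→d15:-→d16:H0→d17:-→d18:-→d19:-→d20:-→d21:-→d22:H3→d23:-→d24:H2  best=H2
  add 86.48.0.0/12 -> H3 at depth 12
  ? 86.63.12.127  path d0:-→d1:-→d2:-→d3:-→d4:-→d5:-→d6:-→d7:-→d8:-→d9:-→d10:-→d11:-→d12:H3→d13:-→d14:-→d15:-→d16:H0→d17:-→d18:-→d19:-→d20:-→d21:-→d22:H3  best=H3
  del 86.63.15.0/24 (clear depth 24)
  ? 86.63.15.105  path d0:-→d1:-→d2:-→d3:-→d4:-→d5:-→d6:-→d7:-→d8:-→d9:-→d10:-→d11:-→d12:H3→d13:-→d14:-→d15:-→d16:H0→d17:-→d18:-→d19:-→d20:-→d21:-→d22:H3→d23:-→d24:-  best=H3
  add 86.60.0.0/14 -> H0 at depth 14
  ? 86.63.0.15  path d0:-→d1:-→d2:-→d3:-→d4:-→d5:-→d6:-→d7:-→d8:-→d9:-→d10:-→d11:-→d12:H3→d13:-→d14:H0→d15:-→d16:H0→d17:-→d18:-→d19:-→d20:-  best=H0
  ? 86.63.12.7  path d0:-→d1:-→d2:-→d3:-→d4:-→d5:-→d6:-→d7:-→d8:-→d9:-→d10:-→d11:-→d12:H3→d13:-→d14:H0→d15:-→d16:H0→d17:-→d18:-→d19:-→d20:-→d21:-→d22:H3  best=H3
  ? 108.115.100.160  path d0:-→d1:-→d2:-  best=no-route
  add 86.63.0.0/19 -> H3 at depth 19
  add 84.168.224.0/19 -> H3 at depth 19
  add 84.168.233.128/25 -> H0 at depth 25
  add 84.168.233.0/24 -> H2 at depth 24
  add 84.168.224.0/20 -> H2 at depth 20
  add 84.168.233.204/32 -> H1 at depth 32
  add 86.63.15.64/26 -> H1 at depth 26
  del 86.48.0.0/12 (clear depth 12)
  ? 86.63.1.206  path d0:-→d1:-→d2:-→d3:-→d4:-→d5:-→d6:-→d7:-→d8:-→d9:-→d10:-→d11:-→d12:-→d13:-→d14:H0→d15:-→d16:H0→d17:-→d18:-→d19:H3→d20:-  best=H3

== LOOKUPS ==
["H2","H3","H3","H0","H3","no-route","H3"]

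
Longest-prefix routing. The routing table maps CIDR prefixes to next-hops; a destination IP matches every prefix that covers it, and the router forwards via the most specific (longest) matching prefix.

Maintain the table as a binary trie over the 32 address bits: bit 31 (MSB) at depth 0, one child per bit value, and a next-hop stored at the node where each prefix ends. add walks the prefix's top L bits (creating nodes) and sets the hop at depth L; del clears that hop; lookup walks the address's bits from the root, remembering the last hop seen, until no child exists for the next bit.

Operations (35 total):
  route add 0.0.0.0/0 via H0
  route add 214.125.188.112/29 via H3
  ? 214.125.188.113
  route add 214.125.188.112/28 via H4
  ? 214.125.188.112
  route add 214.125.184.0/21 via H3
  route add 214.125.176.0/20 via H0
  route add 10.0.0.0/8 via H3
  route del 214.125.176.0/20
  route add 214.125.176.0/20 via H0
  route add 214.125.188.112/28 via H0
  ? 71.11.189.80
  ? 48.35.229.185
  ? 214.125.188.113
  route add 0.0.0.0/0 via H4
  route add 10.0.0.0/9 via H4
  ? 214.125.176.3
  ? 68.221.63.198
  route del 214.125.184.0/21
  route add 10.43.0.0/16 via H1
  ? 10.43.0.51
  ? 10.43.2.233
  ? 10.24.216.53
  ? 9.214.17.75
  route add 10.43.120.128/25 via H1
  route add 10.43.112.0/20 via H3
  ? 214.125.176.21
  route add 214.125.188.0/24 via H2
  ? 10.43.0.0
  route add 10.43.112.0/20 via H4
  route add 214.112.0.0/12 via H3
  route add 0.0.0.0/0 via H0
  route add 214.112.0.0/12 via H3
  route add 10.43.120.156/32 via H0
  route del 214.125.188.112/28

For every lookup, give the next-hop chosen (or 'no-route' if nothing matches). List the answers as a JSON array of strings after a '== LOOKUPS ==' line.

Process each operation:
  + 0.0.0.0/0 (H0) depth=0
  + 214.125.188.112/29 (H3) depth=29
  Q 214.125.188.113: descend 11010110011111011011110001110 ; hops seen [H0,H3] ; pick H3
  + 214.125.188.112/28 (H4) depth=28
  Q 214.125.188.112: descend 11010110011111011011110001110 ; hops seen [H0,H4,H3] ; pick H3
  + 214.125.184.0/21 (H3) depth=21
  + 214.125.176.0/20 (H0) depth=20
  + 10.0.0.0/8 (H3) depth=8
  del 214.125.176.0/20 (clear depth 20)
  + 214.125.176.0/20 (H0) depth=20
  + 214.125.188.112/28 (H0) depth=28
  Q 71.11.189.80: descend 0 ; hops seen [H0] ; pick H0
  Q 48.35.229.185: descend 00 ; hops seen [H0] ; pick H0
  Q 214.125.188.113: descend 11010110011111011011110001110 ; hops seen [H0,H0,H3,H0,H3] ; pick H3
  + 0.0.0.0/0 (H4) depth=0
  + 10.0.0.0/9 (H4) depth=9
  Q 214.125.176.3: descend 11010110011111011011 ; hops seen [H4,H0] ; pick H0
  Q 68.221.63.198: descend 0 ; hops seen [H4] ; pick H4
  del 214.125.184.0/21 (clear depth 21)
  + 10.43.0.0/16 (H1) depth=16
  Q 10.43.0.51: descend 0000101000101011 ; hops seen [H4,H3,H4,H1] ; pick H1
  Q 10.43.2.233: descend 0000101000101011 ; hops seen [H4,H3,H4,H1] ; pick H1
  Q 10.24.216.53: descend 0000101000 ; hops seen [H4,H3,H4] ; pick H4
  Q 9.214.17.75: descend 000010 ; hops seen [H4] ; pick H4
  + 10.43.120.128/25 (H1) depth=25
  + 10.43.112.0/20 (H3) depth=20
  Q 214.125.176.21: descend 11010110011111011011 ; hops seen [H4,H0] ; pick H0
  + 214.125.188.0/24 (H2) depth=24
  Q 10.43.0.0: descend 00001010001010110 ; hops seen [H4,H3,H4,H1] ; pick H1
  + 10.43.112.0/20 (H4) depth=20
  + 214.112.0.0/12 (H3) depth=12
  + 0.0.0.0/0 (H0) depth=0
  + 214.112.0.0/12 (H3) depth=12
  + 10.43.120.156/32 (H0) depth=32
  del 214.125.188.112/28 (clear depth 28)

== LOOKUPS ==
["H3","H3","H0","H0","H3","H0","H4","H1","H1","H4","H4","H0","H1"]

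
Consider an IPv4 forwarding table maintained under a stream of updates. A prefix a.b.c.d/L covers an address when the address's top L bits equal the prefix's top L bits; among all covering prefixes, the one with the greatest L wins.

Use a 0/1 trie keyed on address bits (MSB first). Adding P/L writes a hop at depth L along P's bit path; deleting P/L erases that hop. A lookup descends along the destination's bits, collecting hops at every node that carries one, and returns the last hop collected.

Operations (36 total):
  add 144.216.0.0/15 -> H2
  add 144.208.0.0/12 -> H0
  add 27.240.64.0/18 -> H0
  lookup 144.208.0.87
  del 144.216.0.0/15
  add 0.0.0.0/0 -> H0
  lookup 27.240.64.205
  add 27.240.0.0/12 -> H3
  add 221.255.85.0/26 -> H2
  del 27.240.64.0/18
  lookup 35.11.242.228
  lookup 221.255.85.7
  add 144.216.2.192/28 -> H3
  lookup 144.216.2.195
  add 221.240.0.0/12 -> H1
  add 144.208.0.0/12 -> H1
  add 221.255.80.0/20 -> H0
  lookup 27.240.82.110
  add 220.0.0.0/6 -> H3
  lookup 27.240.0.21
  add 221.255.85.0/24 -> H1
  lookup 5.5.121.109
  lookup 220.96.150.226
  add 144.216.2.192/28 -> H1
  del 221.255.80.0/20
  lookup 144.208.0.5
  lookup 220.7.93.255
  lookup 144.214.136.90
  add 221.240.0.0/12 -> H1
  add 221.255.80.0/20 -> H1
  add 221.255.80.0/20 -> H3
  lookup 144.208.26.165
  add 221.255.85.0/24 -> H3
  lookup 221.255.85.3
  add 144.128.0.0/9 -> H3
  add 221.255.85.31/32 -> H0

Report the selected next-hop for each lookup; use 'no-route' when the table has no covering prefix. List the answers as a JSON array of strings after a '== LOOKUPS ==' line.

Apply in order:
  add 144.216.0.0/15 -> H2 at depth 15
  add 144.208.0.0/12 -> H0 at depth 12
  add 27.240.64.0/18 -> H0 at depth 18
  Q 144.208.0.87: descend 100100001101 ; hops seen [H0] ; pick H0
  del 144.216.0.0/15 (clear depth 15)
  add 0.0.0.0/0 -> H0 at depth 0
  Q 27.240.64.205: descend 000110111111000001 ; hops seen [H0,H0] ; pick H0
  add 27.240.0.0/12 -> H3 at depth 12
  add 221.255.85.0/26 -> H2 at depth 26
  del 27.240.64.0/18 (clear depth 18)
  Q 35.11.242.228: descend 00 ; hops seen [H0] ; pick H0
  Q 221.255.85.7: descend 11011101111111110101010100 ; hops seen [H0,H2] ; pick H2
  add 144.216.2.192/28 -> H3 at depth 28
  Q 144.216.2.195: descend 1001000011011000000000101100 ; hops seen [H0,H0,H3] ; pick H3
  add 221.240.0.0/12 -> H1 at depth 12
  add 144.208.0.0/12 -> H1 at depth 12
  add 221.255.80.0/20 -> H0 at depth 20
  Q 27.240.82.110: descend 000110111111000001 ; hops seen [H0,H3] ; pick H3
  add 220.0.0.0/6 -> H3 at depth 6
  Q 27.240.0.21: descend 00011011111100000 ; hops seen [H0,H3] ; pick H3
  add 221.255.85.0/24 -> H1 at depth 24
  Q 5.5.121.109: descend 000 ; hops seen [H0] ; pick H0
  Q 220.96.150.226: descend 1101110 ; hops seen [H0,H3] ; pick H3
  add 144.216.2.192/28 -> H1 at depth 28
  del 221.255.80.0/20 (clear depth 20)
  Q 144.208.0.5: descend 100100001101 ; hops seen [H0,H1] ; pick H1
  Q 220.7.93.255: descend 1101110 ; hops seen [H0,H3] ; pick H3
  Q 144.214.136.90: descend 100100001101 ; hops seen [H0,H1] ; pick H1
  add 221.240.0.0/12 -> H1 at depth 12
  add 221.255.80.0/20 -> H1 at depth 20
  add 221.255.80.0/20 -> H3 at depth 20
  Q 144.208.26.165: descend 100100001101 ; hops seen [H0,H1] ; pick H1
  add 221.255.85.0/24 -> H3 at depth 24
  Q 221.255.85.3: descend 11011101111111110101010100 ; hops seen [H0,H3,H1,H3,H3,H2] ; pick H2
  add 144.128.0.0/9 -> H3 at depth 9
  add 221.255.85.31/32 -> H0 at depth 32

== LOOKUPS ==
["H0","H0","H0","H2","H3","H3","H3","H0","H3","H1","H3","H1","H1","H2"]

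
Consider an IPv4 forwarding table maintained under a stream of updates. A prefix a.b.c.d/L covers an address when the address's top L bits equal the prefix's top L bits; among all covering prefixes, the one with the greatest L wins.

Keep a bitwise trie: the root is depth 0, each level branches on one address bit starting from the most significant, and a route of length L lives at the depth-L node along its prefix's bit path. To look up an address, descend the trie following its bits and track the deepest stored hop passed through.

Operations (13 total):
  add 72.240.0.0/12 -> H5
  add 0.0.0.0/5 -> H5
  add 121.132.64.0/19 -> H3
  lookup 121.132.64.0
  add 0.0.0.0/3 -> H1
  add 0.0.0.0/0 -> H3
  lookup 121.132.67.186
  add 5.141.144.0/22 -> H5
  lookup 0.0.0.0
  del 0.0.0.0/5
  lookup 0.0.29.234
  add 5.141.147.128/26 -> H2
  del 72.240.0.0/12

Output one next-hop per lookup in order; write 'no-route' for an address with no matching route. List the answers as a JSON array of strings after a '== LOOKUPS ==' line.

Process each operation:
  + 72.240.0.0/12 (H5) depth=12
  + 0.0.0.0/5 (H5) depth=5
  + 121.132.64.0/19 (H3) depth=19
  ? 121.132.64.0  path d0:-→d1:-→d2:-→d3:-→d4:-→d5:-→d6:-→d7:-→d8:-→d9:-→d10:-→d11:-→d12:-→d13:-→d14:-→d15:-→d16:-→d17:-→d18:-→d19:H3  best=H3
  + 0.0.0.0/3 (H1) depth=3
  + 0.0.0.0/0 (H3) depth=0
  ? 121.132.67.186  path d0:H3→d1:-→d2:-→d3:-→d4:-→d5:-→d6:-→d7:-→d8:-→d9:-→d10:-→d11:-→d12:-→d13:-→d14:-→d15:-→d16:-→d17:-→d18:-→d19:H3  best=H3
  + 5.141.144.0/22 (H5) depth=22
  ? 0.0.0.0  path d0:H3→d1:-→d2:-→d3:H1→d4:-→d5:H5  best=H5
  - 0.0.0.0/5 clear@5
  ? 0.0.29.234  path d0:H3→d1:-→d2:-→d3:H1→d4:-→d5:-  best=H1
  + 5.141.147.128/26 (H2) depth=26
  - 72.240.0.0/12 clear@12

== LOOKUPS ==
["H3","H3","H5","H1"]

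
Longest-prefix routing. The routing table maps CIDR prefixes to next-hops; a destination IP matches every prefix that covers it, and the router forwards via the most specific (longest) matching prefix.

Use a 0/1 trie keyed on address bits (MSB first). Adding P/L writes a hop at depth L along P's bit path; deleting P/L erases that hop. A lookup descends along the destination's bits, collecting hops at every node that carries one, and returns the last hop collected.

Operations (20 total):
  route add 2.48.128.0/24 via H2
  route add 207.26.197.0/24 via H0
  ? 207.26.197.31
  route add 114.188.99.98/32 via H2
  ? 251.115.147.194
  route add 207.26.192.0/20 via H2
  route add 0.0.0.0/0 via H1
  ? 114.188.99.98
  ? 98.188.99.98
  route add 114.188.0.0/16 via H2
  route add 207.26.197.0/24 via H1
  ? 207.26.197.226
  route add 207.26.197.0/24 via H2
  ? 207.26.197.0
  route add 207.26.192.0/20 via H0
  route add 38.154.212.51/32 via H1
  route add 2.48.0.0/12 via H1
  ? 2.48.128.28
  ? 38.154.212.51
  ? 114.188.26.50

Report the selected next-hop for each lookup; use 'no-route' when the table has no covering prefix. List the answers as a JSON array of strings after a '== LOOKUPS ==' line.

Trace:
  add 2.48.128.0/24 -> H2 at depth 24
  add 207.26.197.0/24 -> H0 at depth 24
  ? 207.26.197.31  path d0:-→d1:-→d2:-→d3:-→d4:-→d5:-→d6:-→d7:-→d8:-→d9:-→d10:-→d11:-→d12:-→d13:-→d14:-→d15:-→d16:-→d17:-→d18:-→d19:-→d20:-→d21:-→d22:-→d23:-→d24:H0  best=H0
  add 114.188.99.98/32 -> H2 at depth 32
  ? 251.115.147.194  path d0:-→d1:-→d2:-  best=no-route
  add 207.26.192.0/20 -> H2 at depth 20
  add 0.0.0.0/0 -> H1 at depth 0
  ? 114.188.99.98  path d0:H1→d1:-→d2:-→d3:-→d4:-→d5:-→d6:-→d7:-→d8:-→d9:-→d10:-→d11:-→d12:-→d13:-→d14:-→d15:-→d16:-→d17:-→d18:-→d19:-→d20:-→d21:-→d22:-→d23:-→d24:-→d25:-→d26:-→d27:-→d28:-→d29:-→d30:-→d31:-→d32:H2  best=H2
  ? 98.188.99.98  path d0:H1→d1:-→d2:-→d3:-  best=H1
  add 114.188.0.0/16 -> H2 at depth 16
  add 207.26.197.0/24 -> H1 at depth 24
  ? 207.26.197.226  path d0:H1→d1:-→d2:-→d3:-→d4:-→d5:-→d6:-→d7:-→d8:-→d9:-→d10:-→d11:-→d12:-→d13:-→d14:-→d15:-→d16:-→d17:-→d18:-→d19:-→d20:H2→d21:-→d22:-→d23:-→d24:H1  best=H1
  add 207.26.197.0/24 -> H2 at depth 24
  ? 207.26.197.0  path d0:H1→d1:-→d2:-→d3:-→d4:-→d5:-→d6:-→d7:-→d8:-→d9:-→d10:-→d11:-→d12:-→d13:-→d14:-→d15:-→d16:-→d17:-→d18:-→d19:-→d20:H2→d21:-→d22:-→d23:-→d24:H2  best=H2
  add 207.26.192.0/20 -> H0 at depth 20
  add 38.154.212.51/32 -> H1 at depth 32
  add 2.48.0.0/12 -> H1 at depth 12
  ? 2.48.128.28  path d0:H1→d1:-→d2:-→d3:-→d4:-→d5:-→d6:-→d7:-→d8:-→d9:-→d10:-→d11:-→d12:H1→d13:-→d14:-→d15:-→d16:-→d17:-→d18:-→d19:-→d20:-→d21:-→d22:-→d23:-→d24:H2  best=H2
  ? 38.154.212.51  path d0:H1→d1:-→d2:-→d3:-→d4:-→d5:-→d6:-→d7:-→d8:-→d9:-→d10:-→d11:-→d12:-→d13:-→d14:-→d15:-→d16:-→d17:-→d18:-→d19:-→d20:-→d21:-→d22:-→d23:-→d24:-→d25:-→d26:-→d27:-→d28:-→d29:-→d30:-→d31:-→d32:H1  best=H1
  ? 114.188.26.50  path d0:H1→d1:-→d2:-→d3:-→d4:-→d5:-→d6:-→d7:-→d8:-→d9:-→d10:-→d11:-→d12:-→d13:-→d14:-→d15:-→d16:H2→d17:-  best=H2

== LOOKUPS ==
["H0","no-route","H2","H1","H1","H2","H2","H1","H2"]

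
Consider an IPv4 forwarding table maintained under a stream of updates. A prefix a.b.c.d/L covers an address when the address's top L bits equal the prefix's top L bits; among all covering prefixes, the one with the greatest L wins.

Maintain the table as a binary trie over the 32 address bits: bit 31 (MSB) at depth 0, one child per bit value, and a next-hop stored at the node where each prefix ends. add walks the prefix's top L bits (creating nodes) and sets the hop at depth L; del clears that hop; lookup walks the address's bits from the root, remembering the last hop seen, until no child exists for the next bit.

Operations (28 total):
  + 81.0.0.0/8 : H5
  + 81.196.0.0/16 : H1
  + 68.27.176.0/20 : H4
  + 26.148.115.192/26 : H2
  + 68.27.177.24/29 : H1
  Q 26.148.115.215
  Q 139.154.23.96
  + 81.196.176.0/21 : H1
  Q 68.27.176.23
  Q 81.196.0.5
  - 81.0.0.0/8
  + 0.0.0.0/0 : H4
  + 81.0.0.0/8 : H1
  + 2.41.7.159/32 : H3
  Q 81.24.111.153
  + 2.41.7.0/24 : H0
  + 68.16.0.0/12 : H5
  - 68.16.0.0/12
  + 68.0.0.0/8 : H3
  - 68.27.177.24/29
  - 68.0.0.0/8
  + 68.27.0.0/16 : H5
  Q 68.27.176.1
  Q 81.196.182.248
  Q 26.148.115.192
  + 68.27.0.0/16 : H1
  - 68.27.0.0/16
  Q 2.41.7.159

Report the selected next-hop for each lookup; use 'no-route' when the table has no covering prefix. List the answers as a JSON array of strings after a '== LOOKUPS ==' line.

Apply in order:
  add 81.0.0.0/8 -> H5 at depth 8
  add 81.196.0.0/16 -> H1 at depth 16
  add 68.27.176.0/20 -> H4 at depth 20
  add 26.148.115.192/26 -> H2 at depth 26
  add 68.27.177.24/29 -> H1 at depth 29
  ? 26.148.115.215  path d0:-→d1:-→d2:-→d3:-→d4:-→d5:-→d6:-→d7:-→d8:-→d9:-→d10:-→d11:-→d12:-→d13:-→d14:-→d15:-→d16:-→d17:-→d18:-→d19:-→d20:-→d21:-→d22:-→d23:-→d24:-→d25:-→d26:H2  best=H2
  ? 139.154.23.96  path d0:-  best=no-route
  add 81.196.176.0/21 -> H1 at depth 21
  ? 68.27.176.23  path d0:-→d1:-→d2:-→d3:-→d4:-→d5:-→d6:-→d7:-→d8:-→d9:-→d10:-→d11:-→d12:-→d13:-→d14:-→d15:-→d16:-→d17:-→d18:-→d19:-→d20:H4→d21:-→d22:-→d23:-  best=H4
  ? 81.196.0.5  path d0:-→d1:-→d2:-→d3:-→d4:-→d5:-→d6:-→d7:-→d8:H5→d9:-→d10:-→d11:-→d12:-→d13:-→d14:-→d15:-→d16:H1  best=H1
  del 81.0.0.0/8 (clear depth 8)
  add 0.0.0.0/0 -> H4 at depth 0
  add 81.0.0.0/8 -> H1 at depth 8
  add 2.41.7.159/32 -> H3 at depth 32
  ? 81.24.111.153  path d0:H4→d1:-→d2:-→d3:-→d4:-→d5:-→d6:-→d7:-→d8:H1  best=H1
  add 2.41.7.0/24 -> H0 at depth 24
  add 68.16.0.0/12 -> H5 at depth 12
  del 68.16.0.0/12 (clear depth 12)
  add 68.0.0.0/8 -> H3 at depth 8
  del 68.27.177.24/29 (clear depth 29)
  del 68.0.0.0/8 (clear depth 8)
  add 68.27.0.0/16 -> H5 at depth 16
  ? 68.27.176.1  path d0:H4→d1:-→d2:-→d3:-→d4:-→d5:-→d6:-→d7:-→d8:-→d9:-→d10:-→d11:-→d12:-→d13:-→d14:-→d15:-→d16:H5→d17:-→d18:-→d19:-→d20:H4→d21:-→d22:-→d23:-  best=H4
  ? 81.196.182.248  path d0:H4→d1:-→d2:-→d3:-→d4:-→d5:-→d6:-→d7:-→d8:H1→d9:-→d10:-→d11:-→d12:-→d13:-→d14:-→d15:-→d16:H1→d17:-→d18:-→d19:-→d20:-→d21:H1  best=H1
  ? 26.148.115.192  path d0:H4→d1:-→d2:-→d3:-→d4:-→d5:-→d6:-→d7:-→d8:-→d9:-→d10:-→d11:-→d12:-→d13:-→d14:-→d15:-→d16:-→d17:-→d18:-→d19:-→d20:-→d21:-→d22:-→d23:-→d24:-→d25:-→d26:H2  best=H2
  add 68.27.0.0/16 -> H1 at depth 16
  del 68.27.0.0/16 (clear depth 16)
  ? 2.41.7.159  path d0:H4→d1:-→d2:-→d3:-→d4:-→d5:-→d6:-→d7:-→d8:-→d9:-→d10:-→d11:-→d12:-→d13:-→d14:-→d15:-→d16:-→d17:-→d18:-→d19:-→d20:-→d21:-→d22:-→d23:-→d24:H0→d25:-→d26:-→d27:-→d28:-→d29:-→d30:-→d31:-→d32:H3  best=H3

== LOOKUPS ==
["H2","no-route","H4","H1","H1","H4","H1","H2","H3"]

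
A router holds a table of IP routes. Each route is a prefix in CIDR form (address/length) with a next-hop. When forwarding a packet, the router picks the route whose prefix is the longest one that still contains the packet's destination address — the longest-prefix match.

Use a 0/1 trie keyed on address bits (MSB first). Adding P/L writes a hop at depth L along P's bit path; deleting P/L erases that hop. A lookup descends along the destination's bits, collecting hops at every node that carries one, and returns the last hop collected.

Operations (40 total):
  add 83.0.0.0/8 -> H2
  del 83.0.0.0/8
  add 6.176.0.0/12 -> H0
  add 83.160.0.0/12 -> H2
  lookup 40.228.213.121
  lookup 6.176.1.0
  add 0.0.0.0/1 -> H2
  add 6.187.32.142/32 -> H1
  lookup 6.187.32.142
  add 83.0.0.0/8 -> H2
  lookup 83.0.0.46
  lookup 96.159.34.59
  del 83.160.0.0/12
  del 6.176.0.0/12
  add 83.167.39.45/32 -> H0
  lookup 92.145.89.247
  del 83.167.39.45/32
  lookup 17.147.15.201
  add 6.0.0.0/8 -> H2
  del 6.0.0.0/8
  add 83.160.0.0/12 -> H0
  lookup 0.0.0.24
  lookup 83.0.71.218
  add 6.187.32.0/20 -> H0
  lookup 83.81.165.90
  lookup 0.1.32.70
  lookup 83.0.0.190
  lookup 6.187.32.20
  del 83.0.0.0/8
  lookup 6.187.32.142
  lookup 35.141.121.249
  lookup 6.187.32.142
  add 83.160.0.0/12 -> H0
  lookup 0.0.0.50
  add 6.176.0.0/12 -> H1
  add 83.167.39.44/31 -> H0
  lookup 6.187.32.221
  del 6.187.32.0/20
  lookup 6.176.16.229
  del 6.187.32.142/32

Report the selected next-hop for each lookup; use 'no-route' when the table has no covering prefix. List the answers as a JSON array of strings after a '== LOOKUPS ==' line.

Process each operation:
  + 83.0.0.0/8 (H2) depth=8
  - 83.0.0.0/8 clear@8
  + 6.176.0.0/12 (H0) depth=12
  + 83.160.0.0/12 (H2) depth=12
  lookup 40.228.213.121: bits 00 walk d0:-→d1:-→d2:- -> no-route
  lookup 6.176.1.0: bits 000001101011 walk d0:-→d1:-→d2:-→d3:-→d4:-→d5:-→d6:-→d7:-→d8:-→d9:-→d10:-→d11:-→d12:H0 -> H0
  + 0.0.0.0/1 (H2) depth=1
  + 6.187.32.142/32 (H1) depth=32
  lookup 6.187.32.142: bits 00000110101110110010000010001110 walk d0:-→d1:H2→d2:-→d3:-→d4:-→d5:-→d6:-→d7:-→d8:-→d9:-→d10:-→d11:-→d12:H0→d13:-→d14:-→d15:-→d16:-→d17:-→d18:-→d19:-→d20:-→d21:-→d22:-→d23:-→d24:-→d25:-→d26:-→d27:-→d28:-→d29:-→d30:-→d31:-→d32:H1 -> H1
  + 83.0.0.0/8 (H2) depth=8
  lookup 83.0.0.46: bits 01010011 walk d0:-→d1:H2→d2:-→d3:-→d4:-→d5:-→d6:-→d7:-→d8:H2 -> H2
  lookup 96.159.34.59: bits 01 walk d0:-→d1:H2→d2:- -> H2
  - 83.160.0.0/12 clear@12
  - 6.176.0.0/12 clear@12
  + 83.167.39.45/32 (H0) depth=32
  lookup 92.145.89.247: bits 0101 walk d0:-→d1:H2→d2:-→d3:-→d4:- -> H2
  - 83.167.39.45/32 clear@32
  lookup 17.147.15.201: bits 000 walk d0:-→d1:H2→d2:-→d3:- -> H2
  + 6.0.0.0/8 (H2) depth=8
  - 6.0.0.0/8 clear@8
  + 83.160.0.0/12 (H0) depth=12
  lookup 0.0.0.24: bits 00000 walk d0:-→d1:H2→d2:-→d3:-→d4:-→d5:- -> H2
  lookup 83.0.71.218: bits 01010011 walk d0:-→d1:H2→d2:-→d3:-→d4:-→d5:-→d6:-→d7:-→d8:H2 -> H2
  + 6.187.32.0/20 (H0) depth=20
  lookup 83.81.165.90: bits 01010011 walk d0:-→d1:H2→d2:-→d3:-→d4:-→d5:-→d6:-→d7:-→d8:H2 -> H2
  lookup 0.1.32.70: bits 00000 walk d0:-→d1:H2→d2:-→d3:-→d4:-→d5:- -> H2
  lookup 83.0.0.190: bits 01010011 walk d0:-→d1:H2→d2:-→d3:-→d4:-→d5:-→d6:-→d7:-→d8:H2 -> H2
  lookup 6.187.32.20: bits 000001101011101100100000 walk d0:-→d1:H2→d2:-→d3:-→d4:-→d5:-→d6:-→d7:-→d8:-→d9:-→d10:-→d11:-→d12:-→d13:-→d14:-→d15:-→d16:-→d17:-→d18:-→d19:-→d20:H0→d21:-→d22:-→d23:-→d24:- -> H0
  - 83.0.0.0/8 clear@8
  lookup 6.187.32.142: bits 00000110101110110010000010001110 walk d0:-→d1:H2→d2:-→d3:-→d4:-→d5:-→d6:-→d7:-→d8:-→d9:-→d10:-→d11:-→d12:-→d13:-→d14:-→d15:-→d16:-→d17:-→d18:-→d19:-→d20:H0→d21:-→d22:-→d23:-→d24:-→d25:-→d26:-→d27:-→d28:-→d29:-→d30:-→d31:-→d32:H1 -> H1
  lookup 35.141.121.249: bits 00 walk d0:-→d1:H2→d2:- -> H2
  lookup 6.187.32.142: bits 00000110101110110010000010001110 walk d0:-→d1:H2→d2:-→d3:-→d4:-→d5:-→d6:-→d7:-→d8:-→d9:-→d10:-→d11:-→d12:-→d13:-→d14:-→d15:-→d16:-→d17:-→d18:-→d19:-→d20:H0→d21:-→d22:-→d23:-→d24:-→d25:-→d26:-→d27:-→d28:-→d29:-→d30:-→d31:-→d32:H1 -> H1
  + 83.160.0.0/12 (H0) depth=12
  lookup 0.0.0.50: bits 00000 walk d0:-→d1:H2→d2:-→d3:-→d4:-→d5:- -> H2
  + 6.176.0.0/12 (H1) depth=12
  + 83.167.39.44/31 (H0) depth=31
  lookup 6.187.32.221: bits 0000011010111011001000001 walk d0:-→d1:H2→d2:-→d3:-→d4:-→d5:-→d6:-→d7:-→d8:-→d9:-→d10:-→d11:-→d12:H1→d13:-→d14:-→d15:-→d16:-→d17:-→d18:-→d19:-→d20:H0→d21:-→d22:-→d23:-→d24:-→d25:- -> H0
  - 6.187.32.0/20 clear@20
  lookup 6.176.16.229: bits 000001101011 walk d0:-→d1:H2→d2:-→d3:-→d4:-→d5:-→d6:-→d7:-→d8:-→d9:-→d10:-→d11:-→d12:H1 -> H1
  - 6.187.32.142/32 clear@32

== LOOKUPS ==
["no-route","H0","H1","H2","H2","H2","H2","H2","H2","H2","H2","H2","H0","H1","H2","H1","H2","H0","H1"]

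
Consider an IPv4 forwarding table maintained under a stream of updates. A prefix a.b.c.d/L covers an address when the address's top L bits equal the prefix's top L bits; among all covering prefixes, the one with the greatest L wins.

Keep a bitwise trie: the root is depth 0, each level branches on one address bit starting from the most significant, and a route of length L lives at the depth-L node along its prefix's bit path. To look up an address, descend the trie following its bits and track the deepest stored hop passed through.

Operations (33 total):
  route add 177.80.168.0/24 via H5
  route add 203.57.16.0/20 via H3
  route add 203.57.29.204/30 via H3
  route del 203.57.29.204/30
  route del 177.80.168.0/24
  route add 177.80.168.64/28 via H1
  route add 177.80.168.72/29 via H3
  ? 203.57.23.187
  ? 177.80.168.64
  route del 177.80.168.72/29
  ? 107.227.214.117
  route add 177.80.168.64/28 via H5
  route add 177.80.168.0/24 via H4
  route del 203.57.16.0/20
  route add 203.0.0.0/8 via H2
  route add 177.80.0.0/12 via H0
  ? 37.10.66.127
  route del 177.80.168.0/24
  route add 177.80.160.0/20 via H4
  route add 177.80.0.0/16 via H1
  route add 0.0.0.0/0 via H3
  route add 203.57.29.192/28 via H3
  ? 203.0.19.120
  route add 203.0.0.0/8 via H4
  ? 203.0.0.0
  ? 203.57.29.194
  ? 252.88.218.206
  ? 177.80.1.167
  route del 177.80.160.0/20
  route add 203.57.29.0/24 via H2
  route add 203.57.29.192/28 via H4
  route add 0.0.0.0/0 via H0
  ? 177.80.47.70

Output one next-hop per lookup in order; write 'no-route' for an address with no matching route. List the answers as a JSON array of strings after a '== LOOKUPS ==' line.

Process each operation:
  + 177.80.168.0/24 (H5) depth=24
  + 203.57.16.0/20 (H3) depth=20
  + 203.57.29.204/30 (H3) depth=30
  - 203.57.29.204/30 clear@30
  - 177.80.168.0/24 clear@24
  + 177.80.168.64/28 (H1) depth=28
  + 177.80.168.72/29 (H3) depth=29
  Q 203.57.23.187: descend 11001011001110010001 ; hops seen [H3] ; pick H3
  Q 177.80.168.64: descend 1011000101010000101010000100 ; hops seen [H1] ; pick H1
  - 177.80.168.72/29 clear@29
  Q 107.227.214.117: descend ε ; hops seen [∅] ; pick no-route
  + 177.80.168.64/28 (H5) depth=28
  + 177.80.168.0/24 (H4) depth=24
  - 203.57.16.0/20 clear@20
  + 203.0.0.0/8 (H2) depth=8
  + 177.80.0.0/12 (H0) depth=12
  Q 37.10.66.127: descend ε ; hops seen [∅] ; pick no-route
  - 177.80.168.0/24 clear@24
  + 177.80.160.0/20 (H4) depth=20
  + 177.80.0.0/16 (H1) depth=16
  + 0.0.0.0/0 (H3) depth=0
  + 203.57.29.192/28 (H3) depth=28
  Q 203.0.19.120: descend 1100101100 ; hops seen [H3,H2] ; pick H2
  + 203.0.0.0/8 (H4) depth=8
  Q 203.0.0.0: descend 1100101100 ; hops seen [H3,H4] ; pick H4
  Q 203.57.29.194: descend 1100101100111001000111011100 ; hops seen [H3,H4,H3] ; pick H3
  Q 252.88.218.206: descend 11 ; hops seen [H3] ; pick H3
  Q 177.80.1.167: descend 1011000101010000 ; hops seen [H3,H0,H1] ; pick H1
  - 177.80.160.0/20 clear@20
  + 203.57.29.0/24 (H2) depth=24
  + 203.57.29.192/28 (H4) depth=28
  + 0.0.0.0/0 (H0) depth=0
  Q 177.80.47.70: descend 1011000101010000 ; hops seen [H0,H0,H1] ; pick H1

== LOOKUPS ==
["H3","H1","no-route","no-route","H2","H4","H3","H3","H1","H1"]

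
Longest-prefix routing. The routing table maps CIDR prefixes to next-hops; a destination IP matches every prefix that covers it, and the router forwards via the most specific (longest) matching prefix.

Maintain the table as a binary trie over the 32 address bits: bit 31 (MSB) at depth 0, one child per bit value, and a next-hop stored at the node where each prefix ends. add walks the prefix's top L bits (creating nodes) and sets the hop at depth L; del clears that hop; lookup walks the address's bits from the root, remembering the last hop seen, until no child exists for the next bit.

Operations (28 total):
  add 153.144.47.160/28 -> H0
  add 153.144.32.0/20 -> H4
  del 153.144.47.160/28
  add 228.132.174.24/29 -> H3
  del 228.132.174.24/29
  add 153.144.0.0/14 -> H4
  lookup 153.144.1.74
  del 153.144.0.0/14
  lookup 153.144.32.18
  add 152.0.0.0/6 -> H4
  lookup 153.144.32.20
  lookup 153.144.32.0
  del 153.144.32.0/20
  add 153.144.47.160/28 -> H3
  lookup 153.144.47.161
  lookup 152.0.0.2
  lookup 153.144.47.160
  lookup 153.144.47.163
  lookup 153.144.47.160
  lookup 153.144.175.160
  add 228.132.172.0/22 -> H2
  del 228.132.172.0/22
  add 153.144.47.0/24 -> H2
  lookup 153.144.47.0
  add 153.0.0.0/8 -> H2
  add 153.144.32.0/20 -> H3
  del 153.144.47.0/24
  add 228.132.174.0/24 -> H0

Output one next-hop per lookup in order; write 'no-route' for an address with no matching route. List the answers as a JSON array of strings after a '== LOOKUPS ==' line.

Trace:
  add 153.144.47.160/28 -> H0 at depth 28
  add 153.144.32.0/20 -> H4 at depth 20
  - 153.144.47.160/28 clear@28
  add 228.132.174.24/29 -> H3 at depth 29
  - 228.132.174.24/29 clear@29
  add 153.144.0.0/14 -> H4 at depth 14
  ? 153.144.1.74  path d0:-→d1:-→d2:-→d3:-→d4:-→d5:-→d6:-→d7:-→d8:-→d9:-→d10:-→d11:-→d12:-→d13:-→d14:H4→d15:-→d16:-→d17:-→d18:-  best=H4
  - 153.144.0.0/14 clear@14
  ? 153.144.32.18  path d0:-→d1:-→d2:-→d3:-→d4:-→d5:-→d6:-→d7:-→d8:-→d9:-→d10:-→d11:-→d12:-→d13:-→d14:-→d15:-→d16:-→d17:-→d18:-→d19:-→d20:H4  best=H4
  add 152.0.0.0/6 -> H4 at depth 6
  ? 153.144.32.20  path d0:-→d1:-→d2:-→d3:-→d4:-→d5:-→d6:H4→d7:-→d8:-→d9:-→d10:-→d11:-→d12:-→d13:-→d14:-→d15:-→d16:-→d17:-→d18:-→d19:-→d20:H4  best=H4
  ? 153.144.32.0  path d0:-→d1:-→d2:-→d3:-→d4:-→d5:-→d6:H4→d7:-→d8:-→d9:-→d10:-→d11:-→d12:-→d13:-→d14:-→d15:-→d16:-→d17:-→d18:-→d19:-→d20:H4  best=H4
  - 153.144.32.0/20 clear@20
  add 153.144.47.160/28 -> H3 at depth 28
  ? 153.144.47.161  path d0:-→d1:-→d2:-→d3:-→d4:-→d5:-→d6:H4→d7:-→d8:-→d9:-→d10:-→d11:-→d12:-→d13:-→d14:-→d15:-→d16:-→d17:-→d18:-→d19:-→d20:-→d21:-→d22:-→d23:-→d24:-→d25:-→d26:-→d27:-→d28:H3  best=H3
  ? 152.0.0.2  path d0:-→d1:-→d2:-→d3:-→d4:-→d5:-→d6:H4→d7:-  best=H4
  ? 153.144.47.160  path d0:-→d1:-→d2:-→d3:-→d4:-→d5:-→d6:H4→d7:-→d8:-→d9:-→d10:-→d11:-→d12:-→d13:-→d14:-→d15:-→d16:-→d17:-→d18:-→d19:-→d20:-→d21:-→d22:-→d23:-→d24:-→d25:-→d26:-→d27:-→d28:H3  best=H3
  ? 153.144.47.163  path d0:-→d1:-→d2:-→d3:-→d4:-→d5:-→d6:H4→d7:-→d8:-→d9:-→d10:-→d11:-→d12:-→d13:-→d14:-→d15:-→d16:-→d17:-→d18:-→d19:-→d20:-→d21:-→d22:-→d23:-→d24:-→d25:-→d26:-→d27:-→d28:H3  best=H3
  ? 153.144.47.160  path d0:-→d1:-→d2:-→d3:-→d4:-→d5:-→d6:H4→d7:-→d8:-→d9:-→d10:-→d11:-→d12:-→d13:-→d14:-→d15:-→d16:-→d17:-→d18:-→d19:-→d20:-→d21:-→d22:-→d23:-→d24:-→d25:-→d26:-→d27:-→d28:H3  best=H3
  ? 153.144.175.160  path d0:-→d1:-→d2:-→d3:-→d4:-→d5:-→d6:H4→d7:-→d8:-→d9:-→d10:-→d11:-→d12:-→d13:-→d14:-→d15:-→d16:-  best=H4
  add 228.132.172.0/22 -> H2 at depth 22
  - 228.132.172.0/22 clear@22
  add 153.144.47.0/24 -> H2 at depth 24
  ? 153.144.47.0  path d0:-→d1:-→d2:-→d3:-→d4:-→d5:-→d6:H4→d7:-→d8:-→d9:-→d10:-→d11:-→d12:-→d13:-→d14:-→d15:-→d16:-→d17:-→d18:-→d19:-→d20:-→d21:-→d22:-→d23:-→d24:H2  best=H2
  add 153.0.0.0/8 -> H2 at depth 8
  add 153.144.32.0/20 -> H3 at depth 20
  - 153.144.47.0/24 clear@24
  add 228.132.174.0/24 -> H0 at depth 24

== LOOKUPS ==
["H4","H4","H4","H4","H3","H4","H3","H3","H3","H4","H2"]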